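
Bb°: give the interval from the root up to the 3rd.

Spelling the chord: Bb-Db-Fb.
Root = Bb; 3rd = Db.
3 letter names make it a third; at 3 semitones (a half step narrower than major) the quality is minor.

minor 3rd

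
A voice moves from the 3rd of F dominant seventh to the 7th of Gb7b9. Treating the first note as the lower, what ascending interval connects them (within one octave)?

diminished 6th

The 3rd of F dominant seventh is A; the 7th of Gb7b9 is Fb.
A up to Fb is 7 semitones, a whole step narrower than a major sixth, so the interval is diminished.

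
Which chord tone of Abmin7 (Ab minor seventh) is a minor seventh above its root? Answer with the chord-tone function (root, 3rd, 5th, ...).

7th

Ab-7 (Ab minor seventh) is spelled Ab–Cb–Eb–Gb.
The root is Ab. A minor seventh above Ab is Gb.
Gb is the chord's 7th.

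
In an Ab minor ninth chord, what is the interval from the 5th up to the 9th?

Abmin9 (Ab minor ninth): Ab, Cb, Eb, Gb, Bb.
That puts Eb below Bb.
Counting 5 letters and 7 half steps from Eb gives a perfect fifth.

perfect fifth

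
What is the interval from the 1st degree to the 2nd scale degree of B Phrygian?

minor 2nd

B phrygian: B C D E F# G A.
That puts B below C.
From B to C: 1 semitone over a second = minor.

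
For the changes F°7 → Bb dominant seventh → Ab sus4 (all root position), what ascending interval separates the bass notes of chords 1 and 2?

The roots are F and Bb.
From F to Bb is 5 semitones, exactly the perfect fourth.

perfect 4th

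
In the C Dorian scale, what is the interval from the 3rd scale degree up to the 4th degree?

The scale runs C D Eb F G A Bb.
3rd scale degree = Eb; 4th scale degree = F.
From Eb to F is 2 semitones, exactly the major second.

major second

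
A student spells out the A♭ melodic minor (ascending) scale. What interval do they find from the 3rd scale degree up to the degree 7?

A♭ melodic minor: A♭ B♭ C♭ D♭ E♭ F G.
So we need the interval from C♭ up to G.
5 letter names make it a fifth; at 8 semitones (a half step wider than perfect) the quality is augmented.

augmented 5th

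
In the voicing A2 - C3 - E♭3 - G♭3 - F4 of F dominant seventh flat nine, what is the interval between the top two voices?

Those voices are G♭3 and F4.
G♭ up to F spans 7 letter names and 11 semitones — a major seventh.

major 7th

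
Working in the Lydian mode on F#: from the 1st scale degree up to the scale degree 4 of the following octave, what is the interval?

A11

The scale runs F# G# A# B# C# D# E#.
The 1st scale degree is F# and the 4th degree (up an octave) is B#.
F# up to B# is 18 semitones, a half step wider than a perfect eleventh, so the interval is augmented.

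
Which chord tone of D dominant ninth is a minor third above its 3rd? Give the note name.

Spelling the chord: D-F#-A-C-E.
The 3rd is F#. A minor third above F# is A.
A is the chord's 5th.

A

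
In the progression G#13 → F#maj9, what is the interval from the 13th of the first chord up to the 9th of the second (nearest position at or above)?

minor 3rd

G#13 has E# as its 13th, and F#maj9 has G# as its 9th.
E# up to G# is 3 semitones, a half step narrower than a major third, so the interval is minor.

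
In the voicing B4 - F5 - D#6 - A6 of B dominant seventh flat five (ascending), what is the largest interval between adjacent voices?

augmented 6th

Adjacent intervals: B4→F5 = diminished fifth; F5→D#6 = augmented sixth; D#6→A6 = diminished fifth.
The largest is F5 to D#6, an augmented sixth (10 semitones).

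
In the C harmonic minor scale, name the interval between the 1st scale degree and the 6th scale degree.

C harmonic minor: C D Eb F G Ab B.
So we need the interval from C up to Ab.
From C to Ab: 8 semitones over a sixth = minor.

m6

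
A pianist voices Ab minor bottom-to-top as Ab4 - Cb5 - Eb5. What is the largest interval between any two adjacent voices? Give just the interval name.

Adjacent intervals: Ab4→Cb5 = minor third; Cb5→Eb5 = major third.
The largest is Cb5 to Eb5, a major third (4 semitones).

major 3rd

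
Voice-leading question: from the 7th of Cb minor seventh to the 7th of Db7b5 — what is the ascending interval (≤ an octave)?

major second

The 7th of Cb minor seventh is Bbb; the 7th of Db7b5 is Cb.
From Bbb to Cb is 2 semitones, exactly the major second.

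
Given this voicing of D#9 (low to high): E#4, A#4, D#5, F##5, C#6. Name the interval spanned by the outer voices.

The outer voices are E#4 and C#6.
13 letter names make it a thirteenth; at 20 semitones (a half step narrower than major) the quality is minor.

m13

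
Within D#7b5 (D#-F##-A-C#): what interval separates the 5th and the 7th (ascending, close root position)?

major 3rd

The 5th is A and the 7th is C#.
A up to C# spans 3 letter names and 4 semitones — a major third.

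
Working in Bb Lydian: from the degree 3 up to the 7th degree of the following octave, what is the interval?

The scale runs Bb C D E F G A.
That puts D below A.
Counting 12 letters and 19 half steps from D gives a perfect twelfth.

perfect twelfth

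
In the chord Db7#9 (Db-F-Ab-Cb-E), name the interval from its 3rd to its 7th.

That puts F below Cb.
F up to Cb is 6 semitones, a half step narrower than a perfect fifth, so the interval is diminished.

diminished fifth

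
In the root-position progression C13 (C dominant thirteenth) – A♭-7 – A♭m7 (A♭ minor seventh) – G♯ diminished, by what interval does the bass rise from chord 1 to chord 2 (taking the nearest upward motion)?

The roots are C and A♭.
6 letter names make it a sixth; at 8 semitones (a half step narrower than major) the quality is minor.

minor sixth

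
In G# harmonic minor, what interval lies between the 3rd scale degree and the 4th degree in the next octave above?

The scale runs G# A# B C# D# E F##.
3rd scale degree = B; scale degree 4 (up an octave) = C#.
From B to C# is 14 semitones, exactly the major ninth.

major ninth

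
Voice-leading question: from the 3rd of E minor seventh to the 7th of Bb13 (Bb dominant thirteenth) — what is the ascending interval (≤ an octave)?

m2

The 3rd of E minor seventh is G; the 7th of Bb13 (Bb dominant thirteenth) is Ab.
G up to Ab is 1 semitone, a half step narrower than a major second, so the interval is minor.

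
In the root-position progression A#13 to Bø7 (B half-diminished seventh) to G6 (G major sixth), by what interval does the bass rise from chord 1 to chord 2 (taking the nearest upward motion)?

minor second

The roots are A# and B.
2 letter names make it a second; at 1 semitone (a half step narrower than major) the quality is minor.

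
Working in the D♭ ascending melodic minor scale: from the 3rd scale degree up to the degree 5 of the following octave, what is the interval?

M10

Spelling the D♭ ascending melodic minor scale: D♭ E♭ F♭ G♭ A♭ B♭ C.
So we need the interval from F♭ up to A♭.
Counting 10 letters and 16 half steps from F♭ gives a major tenth.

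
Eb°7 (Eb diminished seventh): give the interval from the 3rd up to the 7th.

The chord tones of Ebdim7 are Eb-Gb-Bbb-Dbb.
That puts Gb below Dbb.
From Gb to Dbb: 6 semitones over a fifth = diminished.

diminished fifth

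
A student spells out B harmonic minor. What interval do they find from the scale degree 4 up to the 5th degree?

major second

Spelling B harmonic minor: B C# D E F# G A#.
That puts E below F#.
Counting 2 letters and 2 half steps from E gives a major second.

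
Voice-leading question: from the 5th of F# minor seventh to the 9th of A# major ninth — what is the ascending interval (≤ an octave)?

major seventh

F# minor seventh has C# as its 5th, and A# major ninth has B# as its 9th.
From C# to B# is 11 semitones, exactly the major seventh.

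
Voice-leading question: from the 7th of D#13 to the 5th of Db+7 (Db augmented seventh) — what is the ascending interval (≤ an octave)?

m6

The 7th of D#13 is C#; the 5th of Db+7 (Db augmented seventh) is A.
6 letter names make it a sixth; at 8 semitones (a half step narrower than major) the quality is minor.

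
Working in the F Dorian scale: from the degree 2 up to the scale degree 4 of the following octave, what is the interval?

minor 10th

Spelling the F Dorian scale: F G Ab Bb C D Eb.
Degree 2 = G; scale degree 4 (up an octave) = Bb.
G up to Bb is 15 semitones, a half step narrower than a major tenth, so the interval is minor.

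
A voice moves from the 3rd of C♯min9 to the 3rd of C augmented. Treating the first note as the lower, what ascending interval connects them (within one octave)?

The 3rd of C♯min9 is E; the 3rd of C augmented is E.
Counting 1 letters and 0 half steps from E gives a perfect unison.

P1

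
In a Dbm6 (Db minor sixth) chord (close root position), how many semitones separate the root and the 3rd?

3

Dbm6 (Db minor sixth) is spelled Db-Fb-Ab-Bb.
Db to Fb is a minor third: 3 semitones.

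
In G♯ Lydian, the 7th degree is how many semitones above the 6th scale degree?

The scale is G♯ A♯ B♯ C𝄪 D♯ E♯ F𝄪.
E♯ up to F𝄪 is a major second — 2 semitones.

2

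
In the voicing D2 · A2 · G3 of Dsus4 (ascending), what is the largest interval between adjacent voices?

minor seventh

Adjacent intervals: D2→A2 = perfect fifth; A2→G3 = minor seventh.
The largest is A2 to G3, a minor seventh (10 semitones).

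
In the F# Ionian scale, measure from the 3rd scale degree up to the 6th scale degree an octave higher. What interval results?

Spelling the F# Ionian scale: F# G# A# B C# D# E#.
That puts A# below D#.
From A# to D# is 17 semitones, exactly the perfect eleventh.

perfect eleventh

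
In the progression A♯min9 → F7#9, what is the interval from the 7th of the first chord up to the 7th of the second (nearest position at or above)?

diminished sixth

A♯min9 has G♯ as its 7th, and F7#9 has E♭ as its 7th.
From G♯ to E♭: 7 semitones over a sixth = diminished.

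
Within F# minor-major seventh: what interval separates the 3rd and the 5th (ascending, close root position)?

F# minor-major seventh is spelled F#-A-C#-E#.
So we need the interval from A up to C#.
From A to C# is 4 semitones, exactly the major third.

major third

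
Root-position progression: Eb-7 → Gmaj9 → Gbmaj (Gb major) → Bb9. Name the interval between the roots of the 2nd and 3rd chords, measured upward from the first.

The roots are G and Gb.
8 letter names make it an octave; at 11 semitones (a half step narrower than perfect) the quality is diminished.

d8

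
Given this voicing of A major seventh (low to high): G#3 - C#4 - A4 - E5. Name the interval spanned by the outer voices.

The outer voices are G#3 and E5.
From G# to E: 20 semitones over a thirteenth = minor.

minor 13th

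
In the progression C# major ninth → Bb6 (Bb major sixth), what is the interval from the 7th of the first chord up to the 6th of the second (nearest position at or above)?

The 7th of C# major ninth is B#; the 6th of Bb6 (Bb major sixth) is G.
6 letter names make it a sixth; at 7 semitones (a whole step narrower than major) the quality is diminished.

diminished 6th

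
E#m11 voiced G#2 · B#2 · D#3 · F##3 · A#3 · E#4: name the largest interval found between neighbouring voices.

perfect fifth

Adjacent intervals: G#2→B#2 = major third; B#2→D#3 = minor third; D#3→F##3 = major third; F##3→A#3 = minor third; A#3→E#4 = perfect fifth.
The largest is A#3 to E#4, a perfect fifth (7 semitones).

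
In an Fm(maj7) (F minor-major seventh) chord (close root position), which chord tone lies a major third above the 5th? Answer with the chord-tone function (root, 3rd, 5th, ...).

Fm(maj7) is spelled F Ab C E.
The 5th is C. A major third above C is E.
E is the chord's 7th.

7th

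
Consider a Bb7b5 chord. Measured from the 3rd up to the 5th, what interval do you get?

Bb7b5: Bb D Fb Ab.
So we need the interval from D up to Fb.
D up to Fb is 2 semitones, a whole step narrower than a major third, so the interval is diminished.

diminished third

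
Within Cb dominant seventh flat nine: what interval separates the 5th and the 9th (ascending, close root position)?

diminished fifth

The chord tones of Cb7b9 are Cb, Eb, Gb, Bbb, Dbb.
So we need the interval from Gb up to Dbb.
5 letter names make it a fifth; at 6 semitones (a half step narrower than perfect) the quality is diminished.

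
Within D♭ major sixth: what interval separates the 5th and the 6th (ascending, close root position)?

D♭6 (D♭ major sixth): D♭, F, A♭, B♭.
The 5th is A♭ and the 6th is B♭.
From A♭ to B♭ is 2 semitones, exactly the major second.

major 2nd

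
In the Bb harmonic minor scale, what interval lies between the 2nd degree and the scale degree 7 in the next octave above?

major thirteenth

The scale runs Bb C Db Eb F Gb A.
That puts C below A.
From C to A is 21 semitones, exactly the major thirteenth.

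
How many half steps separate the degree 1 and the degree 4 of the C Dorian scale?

5

The scale is C D E♭ F G A B♭.
C up to F is a perfect fourth — 5 semitones.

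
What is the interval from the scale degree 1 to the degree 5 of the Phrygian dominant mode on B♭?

B♭ phrygian dominant: B♭ C♭ D E♭ F G♭ A♭.
That puts B♭ below F.
From B♭ to F is 7 semitones, exactly the perfect fifth.

perfect fifth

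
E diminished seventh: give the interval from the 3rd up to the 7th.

diminished fifth

Edim7 is spelled E–G–B♭–D♭.
3rd = G; 7th = D♭.
From G to D♭: 6 semitones over a fifth = diminished.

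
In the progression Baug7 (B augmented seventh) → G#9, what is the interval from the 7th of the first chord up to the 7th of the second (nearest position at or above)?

M6

Baug7 (B augmented seventh) has A as its 7th, and G#9 has F# as its 7th.
Counting 6 letters and 9 half steps from A gives a major sixth.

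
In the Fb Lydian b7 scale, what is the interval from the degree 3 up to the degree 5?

The scale runs Fb Gb Ab Bb Cb Db Ebb.
Degree 3 = Ab; 5th scale degree = Cb.
3 letter names make it a third; at 3 semitones (a half step narrower than major) the quality is minor.

minor third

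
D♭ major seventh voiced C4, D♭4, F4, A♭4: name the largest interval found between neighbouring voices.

M3

Adjacent intervals: C4→D♭4 = minor second; D♭4→F4 = major third; F4→A♭4 = minor third.
The largest is D♭4 to F4, a major third (4 semitones).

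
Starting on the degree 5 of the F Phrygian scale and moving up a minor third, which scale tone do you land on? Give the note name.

The scale is F G♭ A♭ B♭ C D♭ E♭.
The degree 5 is C; a minor third above that is E♭ — scale degree 7.

Eb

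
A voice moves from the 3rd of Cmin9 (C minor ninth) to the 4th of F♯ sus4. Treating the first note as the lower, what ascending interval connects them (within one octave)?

Cmin9 (C minor ninth) has E♭ as its 3rd, and F♯ sus4 has B as its 4th.
E♭ up to B is 8 semitones, a half step wider than a perfect fifth, so the interval is augmented.

augmented fifth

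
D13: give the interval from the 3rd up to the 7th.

diminished fifth

D13: D, F♯, A, C, E, B.
The 3rd is F♯ and the 7th is C.
From F♯ to C: 6 semitones over a fifth = diminished.
This 3–7 tritone is the characteristic tension at the heart of the dominant sound.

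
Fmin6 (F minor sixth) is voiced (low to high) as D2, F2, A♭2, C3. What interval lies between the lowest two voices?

minor 3rd

Those voices are D2 and F2.
3 letter names make it a third; at 3 semitones (a half step narrower than major) the quality is minor.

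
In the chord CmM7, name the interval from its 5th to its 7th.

M3

Spelling the chord: C–Eb–G–B.
5th = G; 7th = B.
Counting 3 letters and 4 half steps from G gives a major third.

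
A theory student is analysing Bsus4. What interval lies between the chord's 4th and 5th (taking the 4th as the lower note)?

Spelling the chord: B, E, F#.
That puts E below F#.
From E to F# is 2 semitones, exactly the major second.

major second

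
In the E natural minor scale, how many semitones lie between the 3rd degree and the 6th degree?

5

The scale is E F# G A B C D.
G up to C is a perfect fourth — 5 semitones.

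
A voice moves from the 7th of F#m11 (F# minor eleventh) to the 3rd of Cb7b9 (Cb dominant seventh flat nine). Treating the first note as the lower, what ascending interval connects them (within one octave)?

diminished octave

F#m11 (F# minor eleventh) has E as its 7th, and Cb7b9 (Cb dominant seventh flat nine) has Eb as its 3rd.
8 letter names make it an octave; at 11 semitones (a half step narrower than perfect) the quality is diminished.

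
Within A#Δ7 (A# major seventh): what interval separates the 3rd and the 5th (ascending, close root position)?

The chord tones of A#M7 (A# major seventh) are A#, C##, E#, G##.
So we need the interval from C## up to E#.
3 letter names make it a third; at 3 semitones (a half step narrower than major) the quality is minor.

m3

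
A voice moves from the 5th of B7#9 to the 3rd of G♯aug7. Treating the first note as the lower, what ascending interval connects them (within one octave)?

A4

B7#9 has F♯ as its 5th, and G♯aug7 has B♯ as its 3rd.
4 letter names make it a fourth; at 6 semitones (a half step wider than perfect) the quality is augmented.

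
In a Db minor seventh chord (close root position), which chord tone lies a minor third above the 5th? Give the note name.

Cb

The chord tones of Db minor seventh are Db-Fb-Ab-Cb.
The 5th is Ab. A minor third above Ab is Cb.
Cb is the chord's 7th.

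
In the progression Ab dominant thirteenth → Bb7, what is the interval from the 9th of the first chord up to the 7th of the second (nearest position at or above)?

The 9th of Ab dominant thirteenth is Bb; the 7th of Bb7 is Ab.
7 letter names make it a seventh; at 10 semitones (a half step narrower than major) the quality is minor.

minor 7th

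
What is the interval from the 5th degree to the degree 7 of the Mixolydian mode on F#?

minor third

The scale runs F# G# A# B C# D# E.
So we need the interval from C# up to E.
3 letter names make it a third; at 3 semitones (a half step narrower than major) the quality is minor.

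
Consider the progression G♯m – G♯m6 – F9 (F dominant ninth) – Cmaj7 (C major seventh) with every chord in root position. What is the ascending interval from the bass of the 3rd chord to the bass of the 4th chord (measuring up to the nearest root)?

perfect fifth

The roots are F and C.
Counting 5 letters and 7 half steps from F gives a perfect fifth.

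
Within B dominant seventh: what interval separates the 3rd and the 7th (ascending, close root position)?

The chord tones of B7 are B D# F# A.
The 3rd is D# and the 7th is A.
5 letter names make it a fifth; at 6 semitones (a half step narrower than perfect) the quality is diminished.
This 3–7 tritone is the characteristic tension at the heart of the dominant sound.

d5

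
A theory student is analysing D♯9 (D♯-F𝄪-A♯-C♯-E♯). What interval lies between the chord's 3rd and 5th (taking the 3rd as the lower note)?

minor 3rd

That puts F𝄪 below A♯.
From F𝄪 to A♯: 3 semitones over a third = minor.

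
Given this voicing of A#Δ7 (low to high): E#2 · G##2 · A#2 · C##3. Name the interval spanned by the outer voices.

The outer voices are E#2 and C##3.
Counting 6 letters and 9 half steps from E# gives a major sixth.

M6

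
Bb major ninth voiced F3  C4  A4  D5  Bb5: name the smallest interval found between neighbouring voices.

Adjacent intervals: F3→C4 = perfect fifth; C4→A4 = major sixth; A4→D5 = perfect fourth; D5→Bb5 = minor sixth.
The smallest is A4 to D5, a perfect fourth (5 semitones).

perfect fourth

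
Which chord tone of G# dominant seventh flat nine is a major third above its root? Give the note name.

G#7b9 (G# dominant seventh flat nine): G#–B#–D#–F#–A.
The root is G#. A major third above G# is B#.
B# is the chord's 3rd.

B#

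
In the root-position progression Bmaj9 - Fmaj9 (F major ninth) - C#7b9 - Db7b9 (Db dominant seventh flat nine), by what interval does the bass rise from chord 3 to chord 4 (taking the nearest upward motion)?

d2

The roots are C# and Db.
From C# to Db: 0 semitones over a second = diminished.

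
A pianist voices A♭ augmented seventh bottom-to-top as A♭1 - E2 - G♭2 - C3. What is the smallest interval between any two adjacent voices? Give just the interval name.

Adjacent intervals: A♭1→E2 = augmented fifth; E2→G♭2 = diminished third; G♭2→C3 = augmented fourth.
The smallest is E2 to G♭2, a diminished third (2 semitones).

diminished third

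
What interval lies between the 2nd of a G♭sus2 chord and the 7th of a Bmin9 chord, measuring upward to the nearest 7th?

augmented unison

G♭sus2 has A♭ as its 2nd, and Bmin9 has A as its 7th.
A♭ up to A is 1 semitone, a half step wider than a perfect unison, so the interval is augmented.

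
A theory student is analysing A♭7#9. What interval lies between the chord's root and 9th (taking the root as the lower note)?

Spelling the chord: A♭-C-E♭-G♭-B.
That puts A♭ below B.
9 letter names make it a ninth; at 15 semitones (a half step wider than major) the quality is augmented.

A9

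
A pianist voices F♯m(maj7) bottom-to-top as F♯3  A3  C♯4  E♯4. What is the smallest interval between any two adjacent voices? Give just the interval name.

minor third

Adjacent intervals: F♯3→A3 = minor third; A3→C♯4 = major third; C♯4→E♯4 = major third.
The smallest is F♯3 to A3, a minor third (3 semitones).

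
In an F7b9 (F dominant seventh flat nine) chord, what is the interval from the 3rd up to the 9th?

diminished seventh

The chord tones of F7b9 are F A C Eb Gb.
The 3rd is A and the 9th is Gb.
A up to Gb is 9 semitones, a whole step narrower than a major seventh, so the interval is diminished.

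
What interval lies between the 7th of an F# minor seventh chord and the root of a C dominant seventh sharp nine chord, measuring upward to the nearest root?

The 7th of F# minor seventh is E; the root of C dominant seventh sharp nine is C.
E up to C is 8 semitones, a half step narrower than a major sixth, so the interval is minor.

minor sixth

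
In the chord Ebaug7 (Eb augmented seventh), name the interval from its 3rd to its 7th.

diminished fifth

Ebaug7 is spelled Eb–G–B–Db.
3rd = G; 7th = Db.
From G to Db: 6 semitones over a fifth = diminished.
That tritone between 3rd and 7th is what gives the dominant seventh its pull toward resolution.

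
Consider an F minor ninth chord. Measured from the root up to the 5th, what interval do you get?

Fmin9: F–A♭–C–E♭–G.
So we need the interval from F up to C.
Counting 5 letters and 7 half steps from F gives a perfect fifth.

P5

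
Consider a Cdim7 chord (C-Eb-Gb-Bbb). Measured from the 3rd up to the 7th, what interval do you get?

So we need the interval from Eb up to Bbb.
Eb up to Bbb is 6 semitones, a half step narrower than a perfect fifth, so the interval is diminished.

diminished fifth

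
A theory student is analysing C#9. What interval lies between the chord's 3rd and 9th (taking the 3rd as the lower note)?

C#9 (C# dominant ninth) is spelled C#-E#-G#-B-D#.
That puts E# below D#.
7 letter names make it a seventh; at 10 semitones (a half step narrower than major) the quality is minor.

minor seventh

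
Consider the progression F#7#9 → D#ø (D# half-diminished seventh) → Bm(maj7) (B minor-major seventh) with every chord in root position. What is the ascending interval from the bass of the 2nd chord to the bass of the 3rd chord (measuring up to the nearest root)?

The roots are D# and B.
From D# to B: 8 semitones over a sixth = minor.

m6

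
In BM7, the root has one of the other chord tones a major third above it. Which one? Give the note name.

Spelling the chord: B D# F# A#.
The root is B. A major third above B is D#.
D# is the chord's 3rd.

D#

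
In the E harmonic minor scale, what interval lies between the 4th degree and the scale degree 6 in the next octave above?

minor tenth

Spelling the E harmonic minor scale: E F♯ G A B C D♯.
The 4th degree is A and the degree 6 (up an octave) is C.
10 letter names make it a tenth; at 15 semitones (a half step narrower than major) the quality is minor.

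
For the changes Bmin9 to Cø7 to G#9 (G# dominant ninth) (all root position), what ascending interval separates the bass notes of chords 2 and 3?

augmented fifth

The roots are C and G#.
5 letter names make it a fifth; at 8 semitones (a half step wider than perfect) the quality is augmented.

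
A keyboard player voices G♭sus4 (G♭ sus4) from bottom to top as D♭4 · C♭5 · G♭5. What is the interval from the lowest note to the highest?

The outer voices are D♭4 and G♭5.
From D♭ to G♭ is 17 semitones, exactly the perfect eleventh.

perfect 11th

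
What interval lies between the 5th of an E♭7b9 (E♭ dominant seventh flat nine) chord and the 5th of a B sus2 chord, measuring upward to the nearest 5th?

E♭7b9 (E♭ dominant seventh flat nine) has B♭ as its 5th, and B sus2 has F♯ as its 5th.
B♭ up to F♯ is 8 semitones, a half step wider than a perfect fifth, so the interval is augmented.

augmented fifth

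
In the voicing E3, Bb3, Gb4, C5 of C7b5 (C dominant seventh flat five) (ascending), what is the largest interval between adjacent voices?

m6

Adjacent intervals: E3→Bb3 = diminished fifth; Bb3→Gb4 = minor sixth; Gb4→C5 = augmented fourth.
The largest is Bb3 to Gb4, a minor sixth (8 semitones).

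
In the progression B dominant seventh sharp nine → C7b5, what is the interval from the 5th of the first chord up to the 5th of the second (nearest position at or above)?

d2

The 5th of B dominant seventh sharp nine is F#; the 5th of C7b5 is Gb.
2 letter names make it a second; at 0 semitones (a whole step narrower than major) the quality is diminished.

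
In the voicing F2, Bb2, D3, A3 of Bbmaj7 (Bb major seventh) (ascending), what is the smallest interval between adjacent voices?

major third

Adjacent intervals: F2→Bb2 = perfect fourth; Bb2→D3 = major third; D3→A3 = perfect fifth.
The smallest is Bb2 to D3, a major third (4 semitones).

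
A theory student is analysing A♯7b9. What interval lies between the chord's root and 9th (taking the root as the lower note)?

Spelling the chord: A♯-C𝄪-E♯-G♯-B.
Root = A♯; 9th = B.
From A♯ to B: 13 semitones over a ninth = minor.

m9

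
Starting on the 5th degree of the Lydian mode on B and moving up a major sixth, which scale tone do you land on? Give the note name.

D#

The scale is B C# D# E# F# G# A#.
The 5th degree is F#; a major sixth above that is D# — scale degree 3.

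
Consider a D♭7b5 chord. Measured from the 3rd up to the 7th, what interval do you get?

diminished fifth

The chord tones of D♭7b5 are D♭–F–A𝄫–C♭.
So we need the interval from F up to C♭.
F up to C♭ is 6 semitones, a half step narrower than a perfect fifth, so the interval is diminished.
This 3–7 tritone is the characteristic tension at the heart of the dominant sound.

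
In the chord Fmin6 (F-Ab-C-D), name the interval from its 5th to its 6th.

major second

5th = C; 6th = D.
C up to D spans 2 letter names and 2 semitones — a major second.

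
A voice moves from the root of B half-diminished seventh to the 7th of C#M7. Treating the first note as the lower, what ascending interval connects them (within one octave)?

The root of B half-diminished seventh is B; the 7th of C#M7 is B#.
1 letter names make it a unison; at 1 semitone (a half step wider than perfect) the quality is augmented.

augmented 1st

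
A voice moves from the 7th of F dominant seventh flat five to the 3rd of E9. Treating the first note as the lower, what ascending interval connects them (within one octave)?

augmented third

F dominant seventh flat five has E♭ as its 7th, and E9 has G♯ as its 3rd.
E♭ up to G♯ is 5 semitones, a half step wider than a major third, so the interval is augmented.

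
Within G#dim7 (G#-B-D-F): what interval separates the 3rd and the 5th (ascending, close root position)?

That puts B below D.
B up to D is 3 semitones, a half step narrower than a major third, so the interval is minor.

minor third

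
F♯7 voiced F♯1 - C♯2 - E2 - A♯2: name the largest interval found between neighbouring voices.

Adjacent intervals: F♯1→C♯2 = perfect fifth; C♯2→E2 = minor third; E2→A♯2 = augmented fourth.
The largest is F♯1 to C♯2, a perfect fifth (7 semitones).

perfect 5th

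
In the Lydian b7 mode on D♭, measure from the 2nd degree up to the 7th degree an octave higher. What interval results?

minor 13th

D♭ lydian dominant: D♭ E♭ F G A♭ B♭ C♭.
The 2nd degree is E♭ and the scale degree 7 (up an octave) is C♭.
From E♭ to C♭: 20 semitones over a thirteenth = minor.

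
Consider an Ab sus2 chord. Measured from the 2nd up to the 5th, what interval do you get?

perfect fourth

The chord tones of Absus2 are Ab Bb Eb.
That puts Bb below Eb.
From Bb to Eb is 5 semitones, exactly the perfect fourth.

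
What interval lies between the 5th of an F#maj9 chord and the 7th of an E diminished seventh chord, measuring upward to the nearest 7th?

F#maj9 has C# as its 5th, and E diminished seventh has Db as its 7th.
2 letter names make it a second; at 0 semitones (a whole step narrower than major) the quality is diminished.

diminished second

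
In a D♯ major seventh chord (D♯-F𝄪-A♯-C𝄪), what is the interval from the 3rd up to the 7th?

perfect fifth

That puts F𝄪 below C𝄪.
From F𝄪 to C𝄪 is 7 semitones, exactly the perfect fifth.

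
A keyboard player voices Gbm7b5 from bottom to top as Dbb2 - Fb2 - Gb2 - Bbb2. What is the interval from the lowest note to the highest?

The outer voices are Dbb2 and Bbb2.
Dbb up to Bbb spans 6 letter names and 9 semitones — a major sixth.

major sixth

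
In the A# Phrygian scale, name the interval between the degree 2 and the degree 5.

Spelling the A# Phrygian scale: A# B C# D# E# F# G#.
Degree 2 = B; 5th degree = E#.
B up to E# is 6 semitones, a half step wider than a perfect fourth, so the interval is augmented.

augmented fourth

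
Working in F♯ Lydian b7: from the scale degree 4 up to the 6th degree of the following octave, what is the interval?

The scale runs F♯ G♯ A♯ B♯ C♯ D♯ E.
So we need the interval from B♯ up to D♯.
B♯ up to D♯ is 15 semitones, a half step narrower than a major tenth, so the interval is minor.

minor tenth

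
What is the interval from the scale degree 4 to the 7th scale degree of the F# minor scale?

perfect 4th

The scale runs F# G# A B C# D E.
That puts B below E.
B up to E spans 4 letter names and 5 semitones — a perfect fourth.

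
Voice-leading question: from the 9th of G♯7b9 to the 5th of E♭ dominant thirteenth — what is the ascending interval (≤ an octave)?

G♯7b9 has A as its 9th, and E♭ dominant thirteenth has B♭ as its 5th.
From A to B♭: 1 semitone over a second = minor.

minor second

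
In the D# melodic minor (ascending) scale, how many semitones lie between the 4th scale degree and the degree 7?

6

The scale is D# E# F# G# A# B# C##.
G# up to C## is an augmented fourth — 6 semitones.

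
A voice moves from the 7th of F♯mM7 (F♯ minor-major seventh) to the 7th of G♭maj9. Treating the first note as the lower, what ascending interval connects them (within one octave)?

diminished second

The 7th of F♯mM7 (F♯ minor-major seventh) is E♯; the 7th of G♭maj9 is F.
E♯ up to F is 0 semitones, a whole step narrower than a major second, so the interval is diminished.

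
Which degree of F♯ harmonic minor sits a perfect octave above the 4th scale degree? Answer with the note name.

The scale is F♯ G♯ A B C♯ D E♯.
The 4th scale degree is B; a perfect octave above that is B — scale degree 4.

B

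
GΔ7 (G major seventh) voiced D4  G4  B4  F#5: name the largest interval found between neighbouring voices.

perfect fifth

Adjacent intervals: D4→G4 = perfect fourth; G4→B4 = major third; B4→F#5 = perfect fifth.
The largest is B4 to F#5, a perfect fifth (7 semitones).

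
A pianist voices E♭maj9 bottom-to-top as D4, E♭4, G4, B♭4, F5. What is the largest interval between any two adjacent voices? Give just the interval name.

P5

Adjacent intervals: D4→E♭4 = minor second; E♭4→G4 = major third; G4→B♭4 = minor third; B♭4→F5 = perfect fifth.
The largest is B♭4 to F5, a perfect fifth (7 semitones).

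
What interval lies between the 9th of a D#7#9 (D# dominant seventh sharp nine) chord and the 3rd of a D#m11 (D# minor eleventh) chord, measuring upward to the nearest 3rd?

d2

The 9th of D#7#9 (D# dominant seventh sharp nine) is E##; the 3rd of D#m11 (D# minor eleventh) is F#.
2 letter names make it a second; at 0 semitones (a whole step narrower than major) the quality is diminished.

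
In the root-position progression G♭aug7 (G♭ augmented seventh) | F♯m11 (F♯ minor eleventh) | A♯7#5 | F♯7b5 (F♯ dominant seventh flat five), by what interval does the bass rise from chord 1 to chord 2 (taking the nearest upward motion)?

The roots are G♭ and F♯.
7 letter names make it a seventh; at 12 semitones (a half step wider than major) the quality is augmented.

augmented 7th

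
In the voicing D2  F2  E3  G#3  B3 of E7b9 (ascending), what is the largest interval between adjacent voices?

major 7th

Adjacent intervals: D2→F2 = minor third; F2→E3 = major seventh; E3→G#3 = major third; G#3→B3 = minor third.
The largest is F2 to E3, a major seventh (11 semitones).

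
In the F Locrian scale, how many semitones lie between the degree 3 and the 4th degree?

The scale is F Gb Ab Bb Cb Db Eb.
Ab up to Bb is a major second — 2 semitones.

2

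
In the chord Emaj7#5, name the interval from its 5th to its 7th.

Spelling the chord: E-G#-B#-D#.
The 5th is B# and the 7th is D#.
From B# to D#: 3 semitones over a third = minor.

minor third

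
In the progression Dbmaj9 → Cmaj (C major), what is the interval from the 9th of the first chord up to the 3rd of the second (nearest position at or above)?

The 9th of Dbmaj9 is Eb; the 3rd of Cmaj (C major) is E.
Eb up to E is 1 semitone, a half step wider than a perfect unison, so the interval is augmented.

A1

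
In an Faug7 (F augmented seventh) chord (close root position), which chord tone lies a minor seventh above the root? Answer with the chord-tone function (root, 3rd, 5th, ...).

7th

The chord tones of F+7 are F–A–C#–Eb.
The root is F. A minor seventh above F is Eb.
Eb is the chord's 7th.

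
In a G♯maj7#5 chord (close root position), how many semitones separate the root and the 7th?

11

The chord tones of G♯+maj7 (G♯ augmented major seventh) are G♯ B♯ D𝄪 F𝄪.
G♯ to F𝄪 is a major seventh: 11 semitones.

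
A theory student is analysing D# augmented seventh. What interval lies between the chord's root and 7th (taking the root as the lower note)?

Spelling the chord: D# F## A## C#.
Root = D#; 7th = C#.
7 letter names make it a seventh; at 10 semitones (a half step narrower than major) the quality is minor.

minor 7th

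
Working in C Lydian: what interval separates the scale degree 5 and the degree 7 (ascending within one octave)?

major 3rd

Spelling C Lydian: C D E F# G A B.
The scale degree 5 is G and the 7th scale degree is B.
From G to B is 4 semitones, exactly the major third.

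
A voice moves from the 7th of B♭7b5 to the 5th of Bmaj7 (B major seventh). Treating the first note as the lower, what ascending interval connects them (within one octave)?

augmented sixth

The 7th of B♭7b5 is A♭; the 5th of Bmaj7 (B major seventh) is F♯.
A♭ up to F♯ is 10 semitones, a half step wider than a major sixth, so the interval is augmented.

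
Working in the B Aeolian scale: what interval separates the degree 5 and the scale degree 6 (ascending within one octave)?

Spelling the B Aeolian scale: B C# D E F# G A.
So we need the interval from F# up to G.
F# up to G is 1 semitone, a half step narrower than a major second, so the interval is minor.

minor second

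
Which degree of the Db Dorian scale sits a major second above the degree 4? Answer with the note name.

The scale is Db Eb Fb Gb Ab Bb Cb.
The degree 4 is Gb; a major second above that is Ab — scale degree 5.

Ab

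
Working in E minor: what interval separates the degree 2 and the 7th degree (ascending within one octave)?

The scale runs E F# G A B C D.
That puts F# below D.
6 letter names make it a sixth; at 8 semitones (a half step narrower than major) the quality is minor.

minor sixth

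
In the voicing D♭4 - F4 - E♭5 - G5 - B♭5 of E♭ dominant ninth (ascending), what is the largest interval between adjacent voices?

m7

Adjacent intervals: D♭4→F4 = major third; F4→E♭5 = minor seventh; E♭5→G5 = major third; G5→B♭5 = minor third.
The largest is F4 to E♭5, a minor seventh (10 semitones).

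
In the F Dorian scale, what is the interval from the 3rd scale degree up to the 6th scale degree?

The scale runs F G Ab Bb C D Eb.
So we need the interval from Ab up to D.
From Ab to D: 6 semitones over a fourth = augmented.

A4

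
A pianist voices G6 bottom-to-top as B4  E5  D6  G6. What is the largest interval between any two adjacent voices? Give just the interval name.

Adjacent intervals: B4→E5 = perfect fourth; E5→D6 = minor seventh; D6→G6 = perfect fourth.
The largest is E5 to D6, a minor seventh (10 semitones).

minor seventh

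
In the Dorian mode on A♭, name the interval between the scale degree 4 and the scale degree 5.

major 2nd

A♭ dorian: A♭ B♭ C♭ D♭ E♭ F G♭.
That puts D♭ below E♭.
Counting 2 letters and 2 half steps from D♭ gives a major second.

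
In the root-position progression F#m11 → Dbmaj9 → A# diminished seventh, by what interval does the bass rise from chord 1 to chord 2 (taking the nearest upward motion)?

diminished sixth

The roots are F# and Db.
From F# to Db: 7 semitones over a sixth = diminished.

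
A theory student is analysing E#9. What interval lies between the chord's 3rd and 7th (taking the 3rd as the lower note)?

Spelling the chord: E#-G##-B#-D#-F##.
That puts G## below D#.
G## up to D# is 6 semitones, a half step narrower than a perfect fifth, so the interval is diminished.
This 3–7 tritone is the characteristic tension at the heart of the dominant sound.

diminished fifth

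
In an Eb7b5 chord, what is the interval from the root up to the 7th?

minor seventh

The chord tones of Eb7b5 (Eb dominant seventh flat five) are Eb–G–Bbb–Db.
Root = Eb; 7th = Db.
7 letter names make it a seventh; at 10 semitones (a half step narrower than major) the quality is minor.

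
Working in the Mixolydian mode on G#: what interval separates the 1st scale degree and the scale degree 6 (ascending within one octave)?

Spelling the Mixolydian mode on G#: G# A# B# C# D# E# F#.
That puts G# below E#.
From G# to E# is 9 semitones, exactly the major sixth.

major sixth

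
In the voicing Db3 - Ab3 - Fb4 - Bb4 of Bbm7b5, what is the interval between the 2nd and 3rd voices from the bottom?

minor 6th

Those voices are Ab3 and Fb4.
6 letter names make it a sixth; at 8 semitones (a half step narrower than major) the quality is minor.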